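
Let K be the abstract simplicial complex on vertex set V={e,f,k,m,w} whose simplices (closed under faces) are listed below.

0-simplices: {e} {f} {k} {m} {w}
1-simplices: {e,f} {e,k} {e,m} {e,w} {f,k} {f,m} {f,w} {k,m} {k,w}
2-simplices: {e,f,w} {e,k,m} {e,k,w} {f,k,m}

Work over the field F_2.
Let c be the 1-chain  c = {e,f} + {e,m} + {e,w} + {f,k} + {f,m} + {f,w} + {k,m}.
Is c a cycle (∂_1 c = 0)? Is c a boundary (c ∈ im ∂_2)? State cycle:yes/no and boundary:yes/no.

cycle:no boundary:no

n_0=5 n_1=9 n_2=4  [Z2]
∂1: piv[ef,ek,em,ew] rk=4  ker:fk,fm,fw,km,kw
∂2: piv[efw,ekm,ekw,fkm] rk=4
∂1c = {e} + {m}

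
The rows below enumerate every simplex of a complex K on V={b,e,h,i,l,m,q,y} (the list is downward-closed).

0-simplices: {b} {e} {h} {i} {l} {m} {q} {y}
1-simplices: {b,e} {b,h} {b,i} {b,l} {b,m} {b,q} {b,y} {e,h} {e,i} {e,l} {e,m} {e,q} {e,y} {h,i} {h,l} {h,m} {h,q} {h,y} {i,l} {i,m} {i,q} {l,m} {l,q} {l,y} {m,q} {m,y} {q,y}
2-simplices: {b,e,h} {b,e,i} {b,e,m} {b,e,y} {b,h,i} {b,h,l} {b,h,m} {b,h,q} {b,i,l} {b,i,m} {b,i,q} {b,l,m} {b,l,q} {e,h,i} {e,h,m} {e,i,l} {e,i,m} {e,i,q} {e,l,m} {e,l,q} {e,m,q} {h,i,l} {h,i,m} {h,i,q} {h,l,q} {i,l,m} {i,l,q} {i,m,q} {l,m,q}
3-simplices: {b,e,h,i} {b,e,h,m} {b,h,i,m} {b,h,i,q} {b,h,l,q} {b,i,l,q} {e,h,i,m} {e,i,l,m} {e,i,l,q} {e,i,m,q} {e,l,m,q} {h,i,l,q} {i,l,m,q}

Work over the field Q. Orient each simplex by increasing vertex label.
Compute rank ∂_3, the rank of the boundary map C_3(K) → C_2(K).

n_0=8 n_1=27 n_2=29 n_3=13  [Q]
∂1: piv[be,bh,bi,bl,bm,bq,by] rk=7  ker:eh,ei,el,em,eq,ey,hi,hl,hm,hq,hy,il,im,iq,lm,lq,ly,mq,my,qy
∂2: piv[beh,bei,bem,bey,bhi,bhl,bhm,bhq,bil,bim,biq,blm,blq,eil,eiq,emq] rk=16  ker:ehi,ehm,eim,elm,elq,hil,him,hiq,hlq,ilm,ilq,imq,lmq
∂3: piv[behi,behm,bhim,bhiq,bhlq,bilq,ehim,eilm,eilq,eimq,elmq,hilq] rk=12  ker:ilmq
rk∂_3=12

rank∂_3=12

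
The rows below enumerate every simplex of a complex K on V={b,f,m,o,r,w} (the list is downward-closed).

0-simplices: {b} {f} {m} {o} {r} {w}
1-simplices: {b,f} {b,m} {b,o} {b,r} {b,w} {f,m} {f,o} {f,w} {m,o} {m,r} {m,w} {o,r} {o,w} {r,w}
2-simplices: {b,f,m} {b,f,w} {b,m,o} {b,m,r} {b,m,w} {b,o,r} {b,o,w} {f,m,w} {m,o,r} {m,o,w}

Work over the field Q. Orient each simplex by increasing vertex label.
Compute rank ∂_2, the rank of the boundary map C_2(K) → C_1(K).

rank∂_2=7

n_0=6 n_1=14 n_2=10  [Q]
∂1: piv[bf,bm,bo,br,bw] rk=5  ker:fm,fo,fw,mo,mr,mw,or,ow,rw
∂2: piv[bfm,bfw,bmo,bmr,bmw,bor,bow] rk=7  ker:fmw,mor,mow
rk∂_2=7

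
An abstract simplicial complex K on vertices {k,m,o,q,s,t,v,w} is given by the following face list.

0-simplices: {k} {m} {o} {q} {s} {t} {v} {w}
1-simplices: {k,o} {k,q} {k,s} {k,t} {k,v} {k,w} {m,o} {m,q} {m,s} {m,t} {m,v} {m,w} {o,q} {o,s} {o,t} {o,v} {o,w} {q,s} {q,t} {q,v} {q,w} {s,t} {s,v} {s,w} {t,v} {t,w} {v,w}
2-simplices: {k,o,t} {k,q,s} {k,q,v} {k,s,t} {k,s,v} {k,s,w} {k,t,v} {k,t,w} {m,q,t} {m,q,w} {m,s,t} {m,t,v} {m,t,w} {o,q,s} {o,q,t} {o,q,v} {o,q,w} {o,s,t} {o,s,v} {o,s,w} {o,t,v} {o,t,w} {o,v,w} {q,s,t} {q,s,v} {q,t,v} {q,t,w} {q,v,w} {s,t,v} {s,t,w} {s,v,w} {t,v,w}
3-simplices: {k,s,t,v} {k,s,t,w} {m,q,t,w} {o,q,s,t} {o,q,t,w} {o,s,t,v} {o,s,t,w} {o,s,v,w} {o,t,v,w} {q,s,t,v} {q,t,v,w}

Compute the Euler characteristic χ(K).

χ(K)=2

n_0=8 n_1=27 n_2=32 n_3=11
χ=+8−27+32−11=2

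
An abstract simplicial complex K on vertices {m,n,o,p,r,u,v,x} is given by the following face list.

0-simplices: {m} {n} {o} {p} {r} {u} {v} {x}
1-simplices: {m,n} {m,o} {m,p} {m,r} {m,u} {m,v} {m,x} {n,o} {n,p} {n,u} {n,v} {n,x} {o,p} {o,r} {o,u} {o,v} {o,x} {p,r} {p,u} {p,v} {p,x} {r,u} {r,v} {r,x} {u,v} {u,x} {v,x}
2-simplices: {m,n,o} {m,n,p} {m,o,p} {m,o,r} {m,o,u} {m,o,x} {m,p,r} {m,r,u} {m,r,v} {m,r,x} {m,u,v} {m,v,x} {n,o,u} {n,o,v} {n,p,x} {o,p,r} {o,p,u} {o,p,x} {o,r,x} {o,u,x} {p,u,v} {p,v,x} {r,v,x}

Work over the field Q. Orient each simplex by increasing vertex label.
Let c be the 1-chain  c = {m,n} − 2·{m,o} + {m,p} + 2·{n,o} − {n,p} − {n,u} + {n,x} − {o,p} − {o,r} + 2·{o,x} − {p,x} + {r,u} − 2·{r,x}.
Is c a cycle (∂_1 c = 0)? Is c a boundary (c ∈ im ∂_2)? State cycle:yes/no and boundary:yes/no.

n_0=8 n_1=27 n_2=23  [Q]
∂1: piv[mn,mo,mp,mr,mu,mv,mx] rk=7  ker:no,np,nu,nv,nx,op,or,ou,ov,ox,pr,pu,pv,px,ru,rv,rx,uv,ux,vx
∂2: piv[mno,mnp,mop,mor,mou,mox,mpr,mru,mrv,mrx,muv,mvx,nou,nov,npx,opu,opx,oux,puv] rk=19  ker:opr,orx,pvx,rvx
∂1c = 0
c vs im∂2: reduces to 0 ⇒ boundary

cycle:yes boundary:yes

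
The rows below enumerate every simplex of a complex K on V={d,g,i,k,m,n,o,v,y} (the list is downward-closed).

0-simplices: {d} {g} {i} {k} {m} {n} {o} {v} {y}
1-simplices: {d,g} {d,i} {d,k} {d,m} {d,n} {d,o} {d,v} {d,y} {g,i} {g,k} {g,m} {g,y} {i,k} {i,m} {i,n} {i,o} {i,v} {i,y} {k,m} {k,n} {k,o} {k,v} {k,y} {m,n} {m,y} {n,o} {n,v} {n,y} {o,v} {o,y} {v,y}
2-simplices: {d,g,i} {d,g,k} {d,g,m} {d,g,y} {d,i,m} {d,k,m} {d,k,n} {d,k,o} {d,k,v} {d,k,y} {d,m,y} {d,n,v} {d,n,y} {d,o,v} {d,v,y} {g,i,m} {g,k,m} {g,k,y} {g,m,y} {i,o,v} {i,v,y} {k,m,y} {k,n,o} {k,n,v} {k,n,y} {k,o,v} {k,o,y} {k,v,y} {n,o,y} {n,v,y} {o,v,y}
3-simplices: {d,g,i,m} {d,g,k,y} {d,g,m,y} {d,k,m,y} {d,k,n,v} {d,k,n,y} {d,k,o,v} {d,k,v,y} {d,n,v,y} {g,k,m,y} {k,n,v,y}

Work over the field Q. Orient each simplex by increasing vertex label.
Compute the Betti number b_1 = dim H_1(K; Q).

b_1=4

n_0=9 n_1=31 n_2=31 n_3=11  [Q]
∂1: piv[dg,di,dk,dm,dn,do,dv,dy] rk=8  ker:gi,gk,gm,gy,ik,im,in,io,iv,iy,km,kn,ko,kv,ky,mn,my,no,nv,ny,ov,oy,vy
∂2: piv[dgi,dgk,dgm,dgy,dim,dkm,dkn,dko,dkv,dky,dmy,dnv,dny,dov,dvy,iov,ivy,kno,koy] rk=19  ker:gim,gkm,gky,gmy,kmy,knv,kny,kov,kvy,noy,nvy,ovy
∂3: piv[dgim,dgky,dgmy,dkmy,dknv,dkny,dkov,dkvy,dnvy,gkmy] rk=10  ker:knvy
b_1=(31−8)−19=4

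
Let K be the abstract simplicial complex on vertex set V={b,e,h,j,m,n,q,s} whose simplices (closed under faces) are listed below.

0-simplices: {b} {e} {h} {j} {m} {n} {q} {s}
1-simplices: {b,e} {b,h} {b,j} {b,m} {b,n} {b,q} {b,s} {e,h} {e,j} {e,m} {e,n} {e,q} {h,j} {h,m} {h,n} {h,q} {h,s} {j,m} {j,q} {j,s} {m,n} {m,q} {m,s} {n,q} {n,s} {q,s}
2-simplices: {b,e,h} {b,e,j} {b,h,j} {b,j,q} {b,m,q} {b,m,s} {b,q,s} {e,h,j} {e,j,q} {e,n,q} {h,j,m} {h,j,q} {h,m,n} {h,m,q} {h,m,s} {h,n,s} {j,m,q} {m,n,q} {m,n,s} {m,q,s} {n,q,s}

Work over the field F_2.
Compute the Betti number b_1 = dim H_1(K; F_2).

n_0=8 n_1=26 n_2=21  [Z2]
∂1: piv[be,bh,bj,bm,bn,bq,bs] rk=7  ker:eh,ej,em,en,eq,hj,hm,hn,hq,hs,jm,jq,js,mn,mq,ms,nq,ns,qs
∂2: piv[beh,bej,bhj,bjq,bmq,bms,bqs,ejq,enq,hjm,hjq,hmn,hmq,hms,hns,mnq] rk=16  ker:ehj,jmq,mns,mqs,nqs
b_1=(26−7)−16=3

b_1=3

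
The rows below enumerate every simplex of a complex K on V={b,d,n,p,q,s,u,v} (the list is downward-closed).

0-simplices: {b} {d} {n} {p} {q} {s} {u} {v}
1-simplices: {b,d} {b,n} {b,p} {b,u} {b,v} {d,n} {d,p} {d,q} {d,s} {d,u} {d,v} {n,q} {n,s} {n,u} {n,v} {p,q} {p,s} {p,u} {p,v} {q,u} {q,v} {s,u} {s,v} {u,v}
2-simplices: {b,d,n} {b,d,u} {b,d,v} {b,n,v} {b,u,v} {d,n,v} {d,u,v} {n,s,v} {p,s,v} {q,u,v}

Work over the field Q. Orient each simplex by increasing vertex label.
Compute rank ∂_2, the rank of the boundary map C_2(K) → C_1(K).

rank∂_2=8

n_0=8 n_1=24 n_2=10  [Q]
∂1: piv[bd,bn,bp,bu,bv,dq,ds] rk=7  ker:dn,dp,du,dv,nq,ns,nu,nv,pq,ps,pu,pv,qu,qv,su,sv,uv
∂2: piv[bdn,bdu,bdv,bnv,buv,nsv,psv,quv] rk=8  ker:dnv,duv
rk∂_2=8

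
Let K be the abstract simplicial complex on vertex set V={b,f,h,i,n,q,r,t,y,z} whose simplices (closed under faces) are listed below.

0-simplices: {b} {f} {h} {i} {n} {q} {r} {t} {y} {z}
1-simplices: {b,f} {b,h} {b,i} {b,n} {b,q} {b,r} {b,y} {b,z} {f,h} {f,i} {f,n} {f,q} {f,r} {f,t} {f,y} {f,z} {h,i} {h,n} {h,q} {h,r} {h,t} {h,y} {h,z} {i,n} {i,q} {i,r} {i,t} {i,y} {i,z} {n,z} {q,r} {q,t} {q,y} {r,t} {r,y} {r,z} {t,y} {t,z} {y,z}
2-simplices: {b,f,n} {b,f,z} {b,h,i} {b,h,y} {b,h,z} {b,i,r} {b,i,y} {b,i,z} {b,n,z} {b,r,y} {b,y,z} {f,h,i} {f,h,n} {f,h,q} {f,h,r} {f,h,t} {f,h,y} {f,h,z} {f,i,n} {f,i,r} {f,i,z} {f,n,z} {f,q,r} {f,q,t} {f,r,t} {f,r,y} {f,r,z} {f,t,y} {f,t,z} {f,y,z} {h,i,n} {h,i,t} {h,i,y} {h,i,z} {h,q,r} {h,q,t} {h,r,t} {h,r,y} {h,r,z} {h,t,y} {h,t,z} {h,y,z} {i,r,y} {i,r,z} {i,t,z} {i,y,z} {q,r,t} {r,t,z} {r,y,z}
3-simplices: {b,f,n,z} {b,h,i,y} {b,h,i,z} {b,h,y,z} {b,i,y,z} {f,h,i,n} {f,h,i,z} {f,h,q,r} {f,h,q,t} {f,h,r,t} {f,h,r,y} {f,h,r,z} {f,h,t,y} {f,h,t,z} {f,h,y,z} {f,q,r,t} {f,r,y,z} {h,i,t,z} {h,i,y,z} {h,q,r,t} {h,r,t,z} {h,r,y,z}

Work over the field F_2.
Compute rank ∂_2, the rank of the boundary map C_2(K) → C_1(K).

rank∂_2=27

n_0=10 n_1=39 n_2=49 n_3=22  [Z2]
∂1: piv[bf,bh,bi,bn,bq,br,by,bz,ft] rk=9  ker:fh,fi,fn,fq,fr,fy,fz,hi,hn,hq,hr,ht,hy,hz,in,iq,ir,it,iy,iz,nz,qr,qt,qy,rt,ry,rz,ty,tz,yz
∂2: piv[bfn,bfz,bhi,bhy,bhz,bir,biy,biz,bnz,bry,byz,fhi,fhn,fhq,fhr,fht,fhy,fhz,fin,fir,fqr,fqt,frt,frz,fty,ftz,hit] rk=27  ker:fiz,fnz,fry,fyz,hin,hiy,hiz,hqr,hqt,hrt,hry,hrz,hty,htz,hyz,iry,irz,itz,iyz,qrt,rtz,ryz
∂3: piv[bfnz,bhiy,bhiz,bhyz,biyz,fhin,fhiz,fhqr,fhqt,fhrt,fhry,fhrz,fhty,fhtz,fhyz,fqrt,fryz,hitz,hrtz] rk=19  ker:hiyz,hqrt,hryz
rk∂_2=27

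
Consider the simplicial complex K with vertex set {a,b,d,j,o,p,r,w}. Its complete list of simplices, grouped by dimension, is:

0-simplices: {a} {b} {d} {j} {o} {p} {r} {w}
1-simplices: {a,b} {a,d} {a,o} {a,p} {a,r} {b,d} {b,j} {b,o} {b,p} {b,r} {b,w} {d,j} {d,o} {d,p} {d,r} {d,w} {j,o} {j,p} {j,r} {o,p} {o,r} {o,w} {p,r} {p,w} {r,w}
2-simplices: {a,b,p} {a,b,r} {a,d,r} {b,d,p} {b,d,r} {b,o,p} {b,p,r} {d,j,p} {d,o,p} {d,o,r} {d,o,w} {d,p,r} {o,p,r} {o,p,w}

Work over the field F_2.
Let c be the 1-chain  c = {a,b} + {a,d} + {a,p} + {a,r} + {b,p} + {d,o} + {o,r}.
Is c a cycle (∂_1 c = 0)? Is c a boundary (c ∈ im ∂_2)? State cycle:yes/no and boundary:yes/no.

n_0=8 n_1=25 n_2=14  [Z2]
∂1: piv[ab,ad,ao,ap,ar,bj,bw] rk=7  ker:bd,bo,bp,br,dj,do,dp,dr,dw,jo,jp,jr,op,or,ow,pr,pw,rw
∂2: piv[abp,abr,adr,bdp,bdr,bop,bpr,djp,dop,dor,dow,opw] rk=12  ker:dpr,opr
∂1c = 0
c vs im∂2: reduces to 0 ⇒ boundary

cycle:yes boundary:yes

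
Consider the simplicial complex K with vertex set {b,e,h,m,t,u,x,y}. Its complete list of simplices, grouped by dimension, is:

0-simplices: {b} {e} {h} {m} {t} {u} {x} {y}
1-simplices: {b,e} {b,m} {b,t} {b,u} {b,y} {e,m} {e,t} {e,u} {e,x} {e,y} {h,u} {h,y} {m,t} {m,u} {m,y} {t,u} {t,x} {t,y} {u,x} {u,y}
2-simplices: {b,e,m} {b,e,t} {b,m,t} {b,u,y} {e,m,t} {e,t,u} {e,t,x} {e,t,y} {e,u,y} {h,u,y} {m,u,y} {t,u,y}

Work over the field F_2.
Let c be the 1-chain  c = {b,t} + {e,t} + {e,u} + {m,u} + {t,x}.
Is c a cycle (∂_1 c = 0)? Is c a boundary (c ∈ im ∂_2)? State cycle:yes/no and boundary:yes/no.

n_0=8 n_1=20 n_2=12  [Z2]
∂1: piv[be,bm,bt,bu,by,ex,hu] rk=7  ker:em,et,eu,ey,hy,mt,mu,my,tu,tx,ty,ux,uy
∂2: piv[bem,bet,bmt,buy,etu,etx,ety,euy,huy,muy] rk=10  ker:emt,tuy
∂1c = {b} + {m} + {t} + {x}

cycle:no boundary:no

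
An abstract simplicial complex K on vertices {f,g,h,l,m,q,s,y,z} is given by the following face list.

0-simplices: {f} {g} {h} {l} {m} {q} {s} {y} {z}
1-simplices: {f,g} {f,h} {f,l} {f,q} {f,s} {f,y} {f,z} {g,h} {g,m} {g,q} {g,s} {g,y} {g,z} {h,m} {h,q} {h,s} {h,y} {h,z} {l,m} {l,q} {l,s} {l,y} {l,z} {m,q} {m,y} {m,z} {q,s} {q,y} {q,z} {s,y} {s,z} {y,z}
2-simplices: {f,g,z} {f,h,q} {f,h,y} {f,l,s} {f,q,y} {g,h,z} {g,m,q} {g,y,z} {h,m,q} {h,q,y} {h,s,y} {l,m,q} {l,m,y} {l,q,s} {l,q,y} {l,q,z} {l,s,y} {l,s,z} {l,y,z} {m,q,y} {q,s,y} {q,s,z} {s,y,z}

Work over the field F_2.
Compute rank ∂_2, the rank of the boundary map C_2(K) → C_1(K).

rank∂_2=18

n_0=9 n_1=32 n_2=23  [Z2]
∂1: piv[fg,fh,fl,fq,fs,fy,fz,gm] rk=8  ker:gh,gq,gs,gy,gz,hm,hq,hs,hy,hz,lm,lq,ls,ly,lz,mq,my,mz,qs,qy,qz,sy,sz,yz
∂2: piv[fgz,fhq,fhy,fls,fqy,ghz,gmq,gyz,hmq,hsy,lmq,lmy,lqs,lqy,lqz,lsy,lsz,lyz] rk=18  ker:hqy,mqy,qsy,qsz,syz
rk∂_2=18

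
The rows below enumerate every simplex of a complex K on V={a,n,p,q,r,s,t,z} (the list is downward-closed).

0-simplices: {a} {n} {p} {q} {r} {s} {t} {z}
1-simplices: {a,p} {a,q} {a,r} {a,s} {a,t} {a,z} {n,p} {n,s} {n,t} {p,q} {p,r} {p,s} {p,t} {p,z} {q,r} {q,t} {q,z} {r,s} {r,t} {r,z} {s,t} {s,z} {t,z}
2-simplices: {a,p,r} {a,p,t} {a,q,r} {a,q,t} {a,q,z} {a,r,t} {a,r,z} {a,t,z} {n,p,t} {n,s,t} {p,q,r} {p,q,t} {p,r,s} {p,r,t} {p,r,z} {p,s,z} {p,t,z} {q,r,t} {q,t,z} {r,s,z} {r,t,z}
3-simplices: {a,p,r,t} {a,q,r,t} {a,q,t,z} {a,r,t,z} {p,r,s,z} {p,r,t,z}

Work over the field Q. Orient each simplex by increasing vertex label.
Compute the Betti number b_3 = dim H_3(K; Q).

b_3=0

n_0=8 n_1=23 n_2=21 n_3=6  [Q]
∂1: piv[ap,aq,ar,as,at,az,np] rk=7  ker:ns,nt,pq,pr,ps,pt,pz,qr,qt,qz,rs,rt,rz,st,sz,tz
∂2: piv[apr,apt,aqr,aqt,aqz,art,arz,atz,npt,nst,pqr,prs,prz,psz] rk=14  ker:pqt,prt,ptz,qrt,qtz,rsz,rtz
∂3: piv[aprt,aqrt,aqtz,artz,prsz,prtz] rk=6
b_3=(6−6)−0=0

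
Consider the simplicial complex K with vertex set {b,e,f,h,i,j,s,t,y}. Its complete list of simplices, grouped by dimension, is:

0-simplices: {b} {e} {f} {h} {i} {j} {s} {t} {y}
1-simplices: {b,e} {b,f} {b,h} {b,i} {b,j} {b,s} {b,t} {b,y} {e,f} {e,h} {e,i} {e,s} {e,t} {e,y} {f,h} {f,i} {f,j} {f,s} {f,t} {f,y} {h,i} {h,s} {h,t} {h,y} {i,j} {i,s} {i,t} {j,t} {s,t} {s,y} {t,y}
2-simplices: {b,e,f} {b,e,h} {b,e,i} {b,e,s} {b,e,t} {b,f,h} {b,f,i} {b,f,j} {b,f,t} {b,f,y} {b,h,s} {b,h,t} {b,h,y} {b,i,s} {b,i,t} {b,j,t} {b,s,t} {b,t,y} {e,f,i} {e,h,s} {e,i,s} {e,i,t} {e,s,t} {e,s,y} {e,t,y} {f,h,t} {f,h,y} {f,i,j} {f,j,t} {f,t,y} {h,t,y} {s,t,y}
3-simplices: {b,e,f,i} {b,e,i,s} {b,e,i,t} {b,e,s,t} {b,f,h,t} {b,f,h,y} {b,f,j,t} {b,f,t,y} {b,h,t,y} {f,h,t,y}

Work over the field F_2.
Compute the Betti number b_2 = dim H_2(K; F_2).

b_2=2

n_0=9 n_1=31 n_2=32 n_3=10  [Z2]
∂1: piv[be,bf,bh,bi,bj,bs,bt,by] rk=8  ker:ef,eh,ei,es,et,ey,fh,fi,fj,fs,ft,fy,hi,hs,ht,hy,ij,is,it,jt,st,sy,ty
∂2: piv[bef,beh,bei,bes,bet,bfh,bfi,bfj,bft,bfy,bhs,bht,bhy,bis,bit,bjt,bst,bty,esy,ety,fij] rk=21  ker:efi,ehs,eis,eit,est,fht,fhy,fjt,fty,hty,sty
∂3: piv[befi,beis,beit,best,bfht,bfhy,bfjt,bfty,bhty] rk=9  ker:fhty
b_2=(32−21)−9=2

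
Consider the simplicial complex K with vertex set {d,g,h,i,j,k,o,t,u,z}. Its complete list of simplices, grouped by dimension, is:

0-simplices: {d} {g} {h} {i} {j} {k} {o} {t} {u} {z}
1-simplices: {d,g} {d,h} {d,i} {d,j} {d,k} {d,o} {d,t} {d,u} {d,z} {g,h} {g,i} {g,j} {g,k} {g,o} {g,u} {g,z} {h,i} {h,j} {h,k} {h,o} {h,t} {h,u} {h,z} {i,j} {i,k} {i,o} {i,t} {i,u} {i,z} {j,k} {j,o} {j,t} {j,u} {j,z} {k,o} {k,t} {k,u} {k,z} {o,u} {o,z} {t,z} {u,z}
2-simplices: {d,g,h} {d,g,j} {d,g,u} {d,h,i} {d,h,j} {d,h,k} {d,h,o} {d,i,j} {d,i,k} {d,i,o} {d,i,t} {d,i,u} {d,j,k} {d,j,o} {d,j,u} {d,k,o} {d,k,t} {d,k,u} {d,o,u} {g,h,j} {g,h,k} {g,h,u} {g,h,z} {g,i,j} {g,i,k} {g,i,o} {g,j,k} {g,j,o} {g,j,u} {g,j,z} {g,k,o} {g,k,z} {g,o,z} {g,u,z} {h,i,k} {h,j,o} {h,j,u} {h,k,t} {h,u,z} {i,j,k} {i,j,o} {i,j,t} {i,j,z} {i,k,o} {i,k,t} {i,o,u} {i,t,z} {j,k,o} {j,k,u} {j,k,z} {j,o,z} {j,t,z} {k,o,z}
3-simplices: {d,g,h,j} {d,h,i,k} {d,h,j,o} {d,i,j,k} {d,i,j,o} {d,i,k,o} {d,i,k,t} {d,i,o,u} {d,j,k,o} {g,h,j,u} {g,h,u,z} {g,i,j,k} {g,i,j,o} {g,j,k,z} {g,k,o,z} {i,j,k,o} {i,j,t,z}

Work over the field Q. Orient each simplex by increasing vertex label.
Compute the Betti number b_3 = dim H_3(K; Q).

n_0=10 n_1=42 n_2=53 n_3=17  [Q]
∂1: piv[dg,dh,di,dj,dk,do,dt,du,dz] rk=9  ker:gh,gi,gj,gk,go,gu,gz,hi,hj,hk,ho,ht,hu,hz,ij,ik,io,it,iu,iz,jk,jo,jt,ju,jz,ko,kt,ku,kz,ou,oz,tz,uz
∂2: piv[dgh,dgj,dgu,dhi,dhj,dhk,dho,dij,dik,dio,dit,diu,djk,djo,dju,dko,dkt,dku,dou,ghk,ghu,ghz,gij,gio,gjz,gkz,goz,guz,hkt,ijt,ijz,itz] rk=32  ker:ghj,gik,gjk,gjo,gju,gko,hik,hjo,hju,huz,ijk,ijo,iko,ikt,iou,jko,jku,jkz,joz,jtz,koz
∂3: piv[dghj,dhik,dhjo,dijk,dijo,diko,dikt,diou,djko,ghju,ghuz,gijk,gijo,gjkz,gkoz,ijtz] rk=16  ker:ijko
b_3=(17−16)−0=1

b_3=1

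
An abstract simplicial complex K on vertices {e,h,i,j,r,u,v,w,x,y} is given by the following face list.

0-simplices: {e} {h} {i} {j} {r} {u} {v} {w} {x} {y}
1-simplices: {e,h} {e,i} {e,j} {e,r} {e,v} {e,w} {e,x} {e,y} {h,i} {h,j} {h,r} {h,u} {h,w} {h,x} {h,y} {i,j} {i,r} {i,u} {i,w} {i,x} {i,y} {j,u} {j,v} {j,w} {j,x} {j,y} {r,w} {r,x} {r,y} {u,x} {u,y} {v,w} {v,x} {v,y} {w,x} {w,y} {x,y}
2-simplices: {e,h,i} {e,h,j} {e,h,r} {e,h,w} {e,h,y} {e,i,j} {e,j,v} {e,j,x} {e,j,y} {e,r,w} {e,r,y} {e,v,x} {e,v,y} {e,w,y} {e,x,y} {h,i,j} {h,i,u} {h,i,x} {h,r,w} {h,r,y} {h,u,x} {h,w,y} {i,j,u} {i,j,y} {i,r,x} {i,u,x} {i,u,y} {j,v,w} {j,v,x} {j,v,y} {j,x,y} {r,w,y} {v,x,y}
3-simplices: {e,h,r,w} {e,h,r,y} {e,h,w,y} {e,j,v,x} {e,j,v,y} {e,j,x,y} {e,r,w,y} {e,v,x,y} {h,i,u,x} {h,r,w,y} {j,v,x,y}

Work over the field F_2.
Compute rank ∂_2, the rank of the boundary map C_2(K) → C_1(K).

rank∂_2=23

n_0=10 n_1=37 n_2=33 n_3=11  [Z2]
∂1: piv[eh,ei,ej,er,ev,ew,ex,ey,hu] rk=9  ker:hi,hj,hr,hw,hx,hy,ij,ir,iu,iw,ix,iy,ju,jv,jw,jx,jy,rw,rx,ry,ux,uy,vw,vx,vy,wx,wy,xy
∂2: piv[ehi,ehj,ehr,ehw,ehy,eij,ejv,ejx,ejy,erw,ery,evx,evy,ewy,exy,hiu,hix,hux,iju,ijy,irx,iuy,jvw] rk=23  ker:hij,hrw,hry,hwy,iux,jvx,jvy,jxy,rwy,vxy
∂3: piv[ehrw,ehry,ehwy,ejvx,ejvy,ejxy,erwy,evxy,hiux] rk=9  ker:hrwy,jvxy
rk∂_2=23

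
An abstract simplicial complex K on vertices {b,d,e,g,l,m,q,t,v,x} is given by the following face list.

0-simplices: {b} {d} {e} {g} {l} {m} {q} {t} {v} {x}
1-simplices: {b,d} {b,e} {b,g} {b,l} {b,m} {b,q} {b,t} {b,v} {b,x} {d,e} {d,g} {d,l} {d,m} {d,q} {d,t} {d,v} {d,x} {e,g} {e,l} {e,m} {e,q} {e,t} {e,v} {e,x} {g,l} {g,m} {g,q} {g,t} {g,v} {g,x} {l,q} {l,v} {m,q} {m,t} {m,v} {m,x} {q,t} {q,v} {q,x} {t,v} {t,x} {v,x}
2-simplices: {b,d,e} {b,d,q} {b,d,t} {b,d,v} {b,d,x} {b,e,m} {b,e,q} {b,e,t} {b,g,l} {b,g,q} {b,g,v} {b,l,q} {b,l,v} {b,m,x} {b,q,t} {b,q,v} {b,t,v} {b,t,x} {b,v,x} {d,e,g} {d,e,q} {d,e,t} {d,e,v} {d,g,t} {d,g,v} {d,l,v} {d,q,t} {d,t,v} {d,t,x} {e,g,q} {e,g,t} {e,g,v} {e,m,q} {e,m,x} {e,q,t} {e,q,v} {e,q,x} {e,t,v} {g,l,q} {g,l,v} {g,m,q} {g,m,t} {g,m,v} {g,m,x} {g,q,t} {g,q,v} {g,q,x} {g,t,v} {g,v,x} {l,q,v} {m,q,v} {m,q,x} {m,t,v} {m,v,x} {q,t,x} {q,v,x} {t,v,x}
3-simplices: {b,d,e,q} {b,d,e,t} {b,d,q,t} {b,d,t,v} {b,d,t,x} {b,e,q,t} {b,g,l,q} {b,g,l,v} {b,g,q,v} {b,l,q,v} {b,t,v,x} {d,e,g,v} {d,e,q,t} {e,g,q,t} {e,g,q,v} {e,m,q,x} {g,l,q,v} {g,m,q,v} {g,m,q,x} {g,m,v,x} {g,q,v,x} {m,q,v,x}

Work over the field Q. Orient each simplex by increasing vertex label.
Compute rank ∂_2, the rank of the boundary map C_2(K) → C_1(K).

rank∂_2=31

n_0=10 n_1=42 n_2=57 n_3=22  [Q]
∂1: piv[bd,be,bg,bl,bm,bq,bt,bv,bx] rk=9  ker:de,dg,dl,dm,dq,dt,dv,dx,eg,el,em,eq,et,ev,ex,gl,gm,gq,gt,gv,gx,lq,lv,mq,mt,mv,mx,qt,qv,qx,tv,tx,vx
∂2: piv[bde,bdq,bdt,bdv,bdx,bem,beq,bet,bgl,bgq,bgv,blq,blv,bmx,bqt,bqv,btv,btx,bvx,deg,dev,dgt,dgv,dlv,emq,emx,eqx,gmq,gmt,gmv,gmx] rk=31  ker:deq,det,dqt,dtv,dtx,egq,egt,egv,eqt,eqv,etv,glq,glv,gqt,gqv,gqx,gtv,gvx,lqv,mqv,mqx,mtv,mvx,qtx,qvx,tvx
∂3: piv[bdeq,bdet,bdqt,bdtv,bdtx,beqt,bglq,bglv,bgqv,blqv,btvx,degv,egqt,egqv,emqx,gmqv,gmqx,gmvx,gqvx] rk=19  ker:deqt,glqv,mqvx
rk∂_2=31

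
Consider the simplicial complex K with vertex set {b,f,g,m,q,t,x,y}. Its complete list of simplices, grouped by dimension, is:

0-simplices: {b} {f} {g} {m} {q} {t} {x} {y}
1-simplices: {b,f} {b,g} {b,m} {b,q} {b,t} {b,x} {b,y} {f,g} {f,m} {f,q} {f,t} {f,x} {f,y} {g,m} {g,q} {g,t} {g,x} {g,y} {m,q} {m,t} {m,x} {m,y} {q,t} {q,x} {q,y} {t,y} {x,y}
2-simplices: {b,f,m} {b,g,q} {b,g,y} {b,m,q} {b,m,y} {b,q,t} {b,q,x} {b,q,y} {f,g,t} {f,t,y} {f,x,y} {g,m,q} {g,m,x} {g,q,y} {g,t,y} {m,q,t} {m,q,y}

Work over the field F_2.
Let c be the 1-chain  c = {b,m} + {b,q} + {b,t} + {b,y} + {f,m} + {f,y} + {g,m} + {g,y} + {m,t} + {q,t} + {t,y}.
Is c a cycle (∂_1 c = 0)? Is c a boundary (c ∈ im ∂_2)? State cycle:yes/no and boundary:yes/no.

cycle:yes boundary:no

n_0=8 n_1=27 n_2=17  [Z2]
∂1: piv[bf,bg,bm,bq,bt,bx,by] rk=7  ker:fg,fm,fq,ft,fx,fy,gm,gq,gt,gx,gy,mq,mt,mx,my,qt,qx,qy,ty,xy
∂2: piv[bfm,bgq,bgy,bmq,bmy,bqt,bqx,bqy,fgt,fty,fxy,gmq,gmx,gty,mqt] rk=15  ker:gqy,mqy
∂1c = 0
c vs im∂2: residual ≠ 0 ⇒ not boundary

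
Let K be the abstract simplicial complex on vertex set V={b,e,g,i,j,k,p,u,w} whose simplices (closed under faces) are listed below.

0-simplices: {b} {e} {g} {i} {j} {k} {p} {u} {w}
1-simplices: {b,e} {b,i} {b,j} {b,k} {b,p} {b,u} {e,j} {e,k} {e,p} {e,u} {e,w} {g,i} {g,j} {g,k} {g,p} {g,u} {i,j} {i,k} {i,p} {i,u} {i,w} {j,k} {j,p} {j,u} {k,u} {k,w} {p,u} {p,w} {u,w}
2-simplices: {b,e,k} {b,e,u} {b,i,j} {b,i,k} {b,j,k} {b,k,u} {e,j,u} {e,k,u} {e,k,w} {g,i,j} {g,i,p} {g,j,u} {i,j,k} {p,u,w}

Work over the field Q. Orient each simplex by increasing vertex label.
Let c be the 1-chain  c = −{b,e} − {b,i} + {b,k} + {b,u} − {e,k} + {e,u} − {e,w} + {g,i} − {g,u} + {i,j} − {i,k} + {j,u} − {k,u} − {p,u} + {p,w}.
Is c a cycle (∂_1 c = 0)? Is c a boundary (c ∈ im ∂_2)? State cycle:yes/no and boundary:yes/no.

cycle:yes boundary:no

n_0=9 n_1=29 n_2=14  [Q]
∂1: piv[be,bi,bj,bk,bp,bu,ew,gi] rk=8  ker:ej,ek,ep,eu,gj,gk,gp,gu,ij,ik,ip,iu,iw,jk,jp,ju,ku,kw,pu,pw,uw
∂2: piv[bek,beu,bij,bik,bjk,bku,eju,ekw,gij,gip,gju,puw] rk=12  ker:eku,ijk
∂1c = 0
c vs im∂2: residual ≠ 0 ⇒ not boundary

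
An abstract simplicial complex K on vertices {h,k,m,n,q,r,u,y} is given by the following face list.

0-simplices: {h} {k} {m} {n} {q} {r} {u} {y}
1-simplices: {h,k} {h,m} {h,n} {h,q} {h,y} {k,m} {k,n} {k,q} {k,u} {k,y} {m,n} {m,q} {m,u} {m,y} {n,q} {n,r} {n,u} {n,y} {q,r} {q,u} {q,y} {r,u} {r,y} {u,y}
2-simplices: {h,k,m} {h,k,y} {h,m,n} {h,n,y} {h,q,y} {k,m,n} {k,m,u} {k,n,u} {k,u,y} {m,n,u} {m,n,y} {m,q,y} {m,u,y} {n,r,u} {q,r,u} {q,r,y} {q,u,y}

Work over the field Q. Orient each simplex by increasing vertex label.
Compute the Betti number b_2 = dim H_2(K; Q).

n_0=8 n_1=24 n_2=17  [Q]
∂1: piv[hk,hm,hn,hq,hy,ku,nr] rk=7  ker:km,kn,kq,ky,mn,mq,mu,my,nq,nu,ny,qr,qu,qy,ru,ry,uy
∂2: piv[hkm,hky,hmn,hny,hqy,kmn,kmu,knu,kuy,mny,mqy,nru,qru,qry,quy] rk=15  ker:mnu,muy
b_2=(17−15)−0=2

b_2=2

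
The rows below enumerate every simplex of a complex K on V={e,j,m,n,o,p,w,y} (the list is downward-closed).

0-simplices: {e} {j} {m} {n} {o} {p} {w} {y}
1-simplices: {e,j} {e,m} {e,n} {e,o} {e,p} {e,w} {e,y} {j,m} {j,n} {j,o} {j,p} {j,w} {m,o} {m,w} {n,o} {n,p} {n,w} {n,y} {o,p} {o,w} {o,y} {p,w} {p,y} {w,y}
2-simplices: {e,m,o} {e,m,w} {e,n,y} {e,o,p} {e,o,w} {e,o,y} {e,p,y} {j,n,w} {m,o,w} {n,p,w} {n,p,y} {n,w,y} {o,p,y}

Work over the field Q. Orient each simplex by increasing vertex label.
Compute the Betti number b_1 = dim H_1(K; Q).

n_0=8 n_1=24 n_2=13  [Q]
∂1: piv[ej,em,en,eo,ep,ew,ey] rk=7  ker:jm,jn,jo,jp,jw,mo,mw,no,np,nw,ny,op,ow,oy,pw,py,wy
∂2: piv[emo,emw,eny,eop,eow,eoy,epy,jnw,npw,npy,nwy] rk=11  ker:mow,opy
b_1=(24−7)−11=6

b_1=6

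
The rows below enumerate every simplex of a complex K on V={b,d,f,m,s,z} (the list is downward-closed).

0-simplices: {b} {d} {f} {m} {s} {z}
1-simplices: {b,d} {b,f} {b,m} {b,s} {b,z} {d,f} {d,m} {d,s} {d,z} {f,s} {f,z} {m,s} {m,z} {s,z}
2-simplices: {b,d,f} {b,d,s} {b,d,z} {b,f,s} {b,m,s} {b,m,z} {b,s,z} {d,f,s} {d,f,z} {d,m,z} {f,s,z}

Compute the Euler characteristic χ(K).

n_0=6 n_1=14 n_2=11
χ=+6−14+11=3

χ(K)=3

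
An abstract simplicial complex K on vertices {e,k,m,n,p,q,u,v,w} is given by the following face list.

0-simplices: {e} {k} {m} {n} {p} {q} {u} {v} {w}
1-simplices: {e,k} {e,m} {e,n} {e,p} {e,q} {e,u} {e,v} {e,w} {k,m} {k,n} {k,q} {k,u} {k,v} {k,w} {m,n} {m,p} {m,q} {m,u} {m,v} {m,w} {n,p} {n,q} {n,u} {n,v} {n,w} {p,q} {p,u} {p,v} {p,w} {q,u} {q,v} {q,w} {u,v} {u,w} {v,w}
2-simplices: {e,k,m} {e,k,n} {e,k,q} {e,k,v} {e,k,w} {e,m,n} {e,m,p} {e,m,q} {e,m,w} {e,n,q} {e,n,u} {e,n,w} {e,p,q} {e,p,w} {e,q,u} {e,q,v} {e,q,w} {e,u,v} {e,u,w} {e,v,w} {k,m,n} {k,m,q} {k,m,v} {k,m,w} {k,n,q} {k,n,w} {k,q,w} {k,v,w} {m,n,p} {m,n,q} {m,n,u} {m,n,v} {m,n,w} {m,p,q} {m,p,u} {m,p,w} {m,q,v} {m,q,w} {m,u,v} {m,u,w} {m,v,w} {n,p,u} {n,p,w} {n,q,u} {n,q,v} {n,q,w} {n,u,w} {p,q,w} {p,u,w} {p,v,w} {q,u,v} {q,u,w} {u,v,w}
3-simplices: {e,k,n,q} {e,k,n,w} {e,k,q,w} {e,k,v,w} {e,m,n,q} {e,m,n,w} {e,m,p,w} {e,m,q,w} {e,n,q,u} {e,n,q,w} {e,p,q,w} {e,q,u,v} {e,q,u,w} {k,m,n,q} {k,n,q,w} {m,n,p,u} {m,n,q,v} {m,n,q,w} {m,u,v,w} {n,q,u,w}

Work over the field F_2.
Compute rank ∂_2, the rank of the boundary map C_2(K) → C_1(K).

n_0=9 n_1=35 n_2=53 n_3=20  [Z2]
∂1: piv[ek,em,en,ep,eq,eu,ev,ew] rk=8  ker:km,kn,kq,ku,kv,kw,mn,mp,mq,mu,mv,mw,np,nq,nu,nv,nw,pq,pu,pv,pw,qu,qv,qw,uv,uw,vw
∂2: piv[ekm,ekn,ekq,ekv,ekw,emn,emp,emq,emw,enq,enu,enw,epq,epw,equ,eqv,eqw,euv,euw,evw,kmv,mnp,mnu,mnv,mpu,pvw] rk=26  ker:kmn,kmq,kmw,knq,knw,kqw,kvw,mnq,mnw,mpq,mpw,mqv,mqw,muv,muw,mvw,npu,npw,nqu,nqv,nqw,nuw,pqw,puw,quv,quw,uvw
∂3: piv[eknq,eknw,ekqw,ekvw,emnq,emnw,empw,emqw,enqu,enqw,epqw,equv,equw,kmnq,mnpu,mnqv,muvw,nquw] rk=18  ker:knqw,mnqw
rk∂_2=26

rank∂_2=26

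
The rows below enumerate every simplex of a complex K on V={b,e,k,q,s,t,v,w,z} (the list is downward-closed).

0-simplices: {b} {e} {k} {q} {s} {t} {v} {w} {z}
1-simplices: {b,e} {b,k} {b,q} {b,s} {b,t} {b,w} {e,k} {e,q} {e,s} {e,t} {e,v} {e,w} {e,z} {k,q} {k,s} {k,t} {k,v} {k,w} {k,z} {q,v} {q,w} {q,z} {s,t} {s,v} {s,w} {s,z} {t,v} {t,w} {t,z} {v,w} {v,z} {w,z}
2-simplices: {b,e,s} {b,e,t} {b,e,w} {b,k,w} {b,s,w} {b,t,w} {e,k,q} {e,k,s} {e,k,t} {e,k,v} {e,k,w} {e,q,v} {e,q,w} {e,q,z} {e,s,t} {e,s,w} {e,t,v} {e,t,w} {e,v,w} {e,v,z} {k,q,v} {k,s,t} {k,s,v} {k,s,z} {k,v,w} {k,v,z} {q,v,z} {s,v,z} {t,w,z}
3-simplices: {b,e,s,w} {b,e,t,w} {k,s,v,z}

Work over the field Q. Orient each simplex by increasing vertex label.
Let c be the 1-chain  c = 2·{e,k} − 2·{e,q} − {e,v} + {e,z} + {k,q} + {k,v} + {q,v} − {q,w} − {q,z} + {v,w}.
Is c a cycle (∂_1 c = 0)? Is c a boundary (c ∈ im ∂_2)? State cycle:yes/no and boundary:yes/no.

cycle:yes boundary:yes

n_0=9 n_1=32 n_2=29 n_3=3  [Q]
∂1: piv[be,bk,bq,bs,bt,bw,ev,ez] rk=8  ker:ek,eq,es,et,ew,kq,ks,kt,kv,kw,kz,qv,qw,qz,st,sv,sw,sz,tv,tw,tz,vw,vz,wz
∂2: piv[bes,bet,bew,bkw,bsw,btw,ekq,eks,ekt,ekv,ekw,eqv,eqw,eqz,est,etv,evw,evz,ksv,ksz,kvz,twz] rk=22  ker:esw,etw,kqv,kst,kvw,qvz,svz
∂3: piv[besw,betw,ksvz] rk=3
∂1c = 0
c vs im∂2: reduces to 0 ⇒ boundary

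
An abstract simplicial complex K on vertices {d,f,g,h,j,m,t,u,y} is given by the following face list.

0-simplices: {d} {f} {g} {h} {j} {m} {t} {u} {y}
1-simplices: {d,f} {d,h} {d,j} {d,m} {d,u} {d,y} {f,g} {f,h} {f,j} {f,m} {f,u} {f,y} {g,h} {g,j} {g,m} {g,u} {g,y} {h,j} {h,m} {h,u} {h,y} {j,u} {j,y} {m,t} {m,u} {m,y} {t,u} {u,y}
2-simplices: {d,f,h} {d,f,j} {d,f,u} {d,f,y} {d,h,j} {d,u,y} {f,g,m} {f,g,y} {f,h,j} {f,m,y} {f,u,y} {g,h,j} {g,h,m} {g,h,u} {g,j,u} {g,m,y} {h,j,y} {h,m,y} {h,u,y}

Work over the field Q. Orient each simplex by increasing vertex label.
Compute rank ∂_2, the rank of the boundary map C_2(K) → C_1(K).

n_0=9 n_1=28 n_2=19  [Q]
∂1: piv[df,dh,dj,dm,du,dy,fg,mt] rk=8  ker:fh,fj,fm,fu,fy,gh,gj,gm,gu,gy,hj,hm,hu,hy,ju,jy,mu,my,tu,uy
∂2: piv[dfh,dfj,dfu,dfy,dhj,duy,fgm,fgy,fmy,ghj,ghm,ghu,gju,hjy,hmy,huy] rk=16  ker:fhj,fuy,gmy
rk∂_2=16

rank∂_2=16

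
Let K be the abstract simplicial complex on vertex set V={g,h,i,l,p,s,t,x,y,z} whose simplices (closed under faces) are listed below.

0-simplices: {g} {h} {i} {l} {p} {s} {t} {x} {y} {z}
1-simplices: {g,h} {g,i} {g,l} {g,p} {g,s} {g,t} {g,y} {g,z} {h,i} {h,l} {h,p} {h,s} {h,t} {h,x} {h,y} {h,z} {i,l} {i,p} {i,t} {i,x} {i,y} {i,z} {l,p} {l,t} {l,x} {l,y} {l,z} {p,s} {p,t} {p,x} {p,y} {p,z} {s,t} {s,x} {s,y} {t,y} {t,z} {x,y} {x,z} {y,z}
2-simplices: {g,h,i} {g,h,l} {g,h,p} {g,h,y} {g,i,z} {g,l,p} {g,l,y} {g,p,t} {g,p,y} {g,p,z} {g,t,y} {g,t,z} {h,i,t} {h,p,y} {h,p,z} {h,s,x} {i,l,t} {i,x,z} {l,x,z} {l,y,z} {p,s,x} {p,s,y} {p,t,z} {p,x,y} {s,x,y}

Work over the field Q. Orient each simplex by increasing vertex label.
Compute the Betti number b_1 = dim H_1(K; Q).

b_1=9

n_0=10 n_1=40 n_2=25  [Q]
∂1: piv[gh,gi,gl,gp,gs,gt,gy,gz,hx] rk=9  ker:hi,hl,hp,hs,ht,hy,hz,il,ip,it,ix,iy,iz,lp,lt,lx,ly,lz,ps,pt,px,py,pz,st,sx,sy,ty,tz,xy,xz,yz
∂2: piv[ghi,ghl,ghp,ghy,giz,glp,gly,gpt,gpy,gpz,gty,gtz,hit,hpz,hsx,ilt,ixz,lxz,lyz,psx,psy,pxy] rk=22  ker:hpy,ptz,sxy
b_1=(40−9)−22=9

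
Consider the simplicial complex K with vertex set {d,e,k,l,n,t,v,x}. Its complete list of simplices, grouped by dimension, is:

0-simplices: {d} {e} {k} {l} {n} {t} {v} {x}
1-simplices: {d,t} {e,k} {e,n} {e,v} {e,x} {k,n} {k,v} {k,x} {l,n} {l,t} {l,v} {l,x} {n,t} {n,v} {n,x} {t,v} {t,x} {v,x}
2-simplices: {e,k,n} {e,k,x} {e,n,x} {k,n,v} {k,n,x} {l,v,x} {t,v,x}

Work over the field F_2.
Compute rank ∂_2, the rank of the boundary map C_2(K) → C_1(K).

n_0=8 n_1=18 n_2=7  [Z2]
∂1: piv[dt,ek,en,ev,ex,ln,lt] rk=7  ker:kn,kv,kx,lv,lx,nt,nv,nx,tv,tx,vx
∂2: piv[ekn,ekx,enx,knv,lvx,tvx] rk=6  ker:knx
rk∂_2=6

rank∂_2=6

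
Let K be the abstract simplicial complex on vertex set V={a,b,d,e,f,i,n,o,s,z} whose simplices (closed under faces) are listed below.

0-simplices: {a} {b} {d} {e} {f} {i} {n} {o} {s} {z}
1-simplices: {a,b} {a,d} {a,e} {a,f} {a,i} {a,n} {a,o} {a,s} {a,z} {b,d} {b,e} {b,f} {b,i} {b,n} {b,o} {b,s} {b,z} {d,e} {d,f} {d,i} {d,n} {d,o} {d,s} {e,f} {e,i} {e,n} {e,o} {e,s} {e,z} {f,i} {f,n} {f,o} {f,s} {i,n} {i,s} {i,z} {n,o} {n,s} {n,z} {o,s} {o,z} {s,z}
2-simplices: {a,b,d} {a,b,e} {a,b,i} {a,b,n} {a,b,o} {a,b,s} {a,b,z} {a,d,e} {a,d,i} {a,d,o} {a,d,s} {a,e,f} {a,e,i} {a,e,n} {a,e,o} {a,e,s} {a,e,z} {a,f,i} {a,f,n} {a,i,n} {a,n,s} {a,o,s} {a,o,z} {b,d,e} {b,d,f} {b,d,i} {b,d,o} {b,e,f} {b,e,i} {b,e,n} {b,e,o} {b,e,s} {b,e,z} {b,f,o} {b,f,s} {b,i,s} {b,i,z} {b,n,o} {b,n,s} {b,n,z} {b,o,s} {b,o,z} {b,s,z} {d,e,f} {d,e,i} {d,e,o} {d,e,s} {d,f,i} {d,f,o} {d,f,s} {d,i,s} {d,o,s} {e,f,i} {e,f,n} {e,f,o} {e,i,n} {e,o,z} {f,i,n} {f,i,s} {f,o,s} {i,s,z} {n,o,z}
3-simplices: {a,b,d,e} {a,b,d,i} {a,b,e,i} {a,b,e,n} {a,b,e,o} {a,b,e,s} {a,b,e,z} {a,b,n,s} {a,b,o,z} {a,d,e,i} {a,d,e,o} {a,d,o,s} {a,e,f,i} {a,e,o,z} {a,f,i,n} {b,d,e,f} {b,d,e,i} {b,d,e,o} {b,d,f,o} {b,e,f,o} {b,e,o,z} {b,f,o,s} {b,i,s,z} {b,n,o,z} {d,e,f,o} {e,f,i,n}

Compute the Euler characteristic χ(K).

n_0=10 n_1=42 n_2=62 n_3=26
χ=+10−42+62−26=4

χ(K)=4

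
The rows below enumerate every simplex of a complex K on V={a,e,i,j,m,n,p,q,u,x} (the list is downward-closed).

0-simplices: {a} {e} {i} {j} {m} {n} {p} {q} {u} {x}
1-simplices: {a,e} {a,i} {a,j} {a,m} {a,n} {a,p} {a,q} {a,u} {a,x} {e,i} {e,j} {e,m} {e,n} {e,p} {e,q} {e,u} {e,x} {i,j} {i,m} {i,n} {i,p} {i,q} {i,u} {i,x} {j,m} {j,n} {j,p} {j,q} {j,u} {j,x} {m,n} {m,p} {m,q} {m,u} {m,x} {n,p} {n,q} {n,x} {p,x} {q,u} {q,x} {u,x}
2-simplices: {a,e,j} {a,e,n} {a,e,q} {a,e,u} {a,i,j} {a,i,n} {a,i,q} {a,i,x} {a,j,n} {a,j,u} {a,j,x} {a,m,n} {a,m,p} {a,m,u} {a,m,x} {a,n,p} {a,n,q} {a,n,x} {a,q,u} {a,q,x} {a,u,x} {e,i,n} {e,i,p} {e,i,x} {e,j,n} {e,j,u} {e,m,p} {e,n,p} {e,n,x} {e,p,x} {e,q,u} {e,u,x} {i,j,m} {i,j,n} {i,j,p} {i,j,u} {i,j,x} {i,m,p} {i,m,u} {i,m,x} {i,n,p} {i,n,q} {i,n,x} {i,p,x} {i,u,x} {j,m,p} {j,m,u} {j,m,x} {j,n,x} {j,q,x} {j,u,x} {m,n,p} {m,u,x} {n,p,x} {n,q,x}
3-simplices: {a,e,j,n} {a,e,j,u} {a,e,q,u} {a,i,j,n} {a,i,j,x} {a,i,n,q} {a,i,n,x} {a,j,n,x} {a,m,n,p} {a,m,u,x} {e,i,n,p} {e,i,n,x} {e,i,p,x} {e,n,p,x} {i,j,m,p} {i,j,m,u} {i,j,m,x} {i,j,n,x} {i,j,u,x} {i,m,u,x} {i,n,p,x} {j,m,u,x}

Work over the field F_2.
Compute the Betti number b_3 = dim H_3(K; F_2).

n_0=10 n_1=42 n_2=55 n_3=22  [Z2]
∂1: piv[ae,ai,aj,am,an,ap,aq,au,ax] rk=9  ker:ei,ej,em,en,ep,eq,eu,ex,ij,im,in,ip,iq,iu,ix,jm,jn,jp,jq,ju,jx,mn,mp,mq,mu,mx,np,nq,nx,px,qu,qx,ux
∂2: piv[aej,aen,aeq,aeu,aij,ain,aiq,aix,ajn,aju,ajx,amn,amp,amu,amx,anp,anq,anx,aqu,aqx,aux,ein,eip,eix,emp,enp,epx,ijm,ijp,iju,imp,jqx] rk=32  ker:ejn,eju,enx,equ,eux,ijn,ijx,imu,imx,inp,inq,inx,ipx,iux,jmp,jmu,jmx,jnx,jux,mnp,mux,npx,nqx
∂3: piv[aejn,aeju,aequ,aijn,aijx,ainq,ainx,ajnx,amnp,amux,einp,einx,eipx,enpx,ijmp,ijmu,ijmx,ijux,imux] rk=19  ker:ijnx,inpx,jmux
b_3=(22−19)−0=3

b_3=3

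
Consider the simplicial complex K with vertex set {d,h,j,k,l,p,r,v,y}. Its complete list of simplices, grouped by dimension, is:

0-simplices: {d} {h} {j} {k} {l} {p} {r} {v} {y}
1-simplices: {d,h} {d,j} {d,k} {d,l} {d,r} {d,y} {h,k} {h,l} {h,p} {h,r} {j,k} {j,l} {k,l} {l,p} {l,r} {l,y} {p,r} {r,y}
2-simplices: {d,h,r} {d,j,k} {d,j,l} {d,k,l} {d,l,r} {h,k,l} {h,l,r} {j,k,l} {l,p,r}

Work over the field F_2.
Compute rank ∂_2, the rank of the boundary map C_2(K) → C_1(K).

n_0=9 n_1=18 n_2=9  [Z2]
∂1: piv[dh,dj,dk,dl,dr,dy,hp] rk=7  ker:hk,hl,hr,jk,jl,kl,lp,lr,ly,pr,ry
∂2: piv[dhr,djk,djl,dkl,dlr,hkl,hlr,lpr] rk=8  ker:jkl
rk∂_2=8

rank∂_2=8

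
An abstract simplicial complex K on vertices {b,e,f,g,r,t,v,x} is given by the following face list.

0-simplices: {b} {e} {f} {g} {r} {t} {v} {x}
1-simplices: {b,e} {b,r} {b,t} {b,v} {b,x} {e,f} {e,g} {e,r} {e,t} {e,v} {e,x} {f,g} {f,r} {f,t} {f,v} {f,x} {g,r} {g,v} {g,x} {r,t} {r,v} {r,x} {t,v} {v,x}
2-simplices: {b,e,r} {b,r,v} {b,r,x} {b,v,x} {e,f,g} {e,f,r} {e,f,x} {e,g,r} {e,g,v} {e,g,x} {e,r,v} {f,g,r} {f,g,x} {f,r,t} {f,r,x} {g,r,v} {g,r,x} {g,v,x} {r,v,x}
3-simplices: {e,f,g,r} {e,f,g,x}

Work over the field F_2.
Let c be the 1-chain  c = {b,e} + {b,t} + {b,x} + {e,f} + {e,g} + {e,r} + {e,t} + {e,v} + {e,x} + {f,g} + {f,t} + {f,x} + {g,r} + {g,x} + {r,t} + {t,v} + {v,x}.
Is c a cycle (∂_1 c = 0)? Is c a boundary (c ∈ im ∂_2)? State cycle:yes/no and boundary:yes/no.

n_0=8 n_1=24 n_2=19 n_3=2  [Z2]
∂1: piv[be,br,bt,bv,bx,ef,eg] rk=7  ker:er,et,ev,ex,fg,fr,ft,fv,fx,gr,gv,gx,rt,rv,rx,tv,vx
∂2: piv[ber,brv,brx,bvx,efg,efr,efx,egr,egv,egx,erv,frt,frx] rk=13  ker:fgr,fgx,grv,grx,gvx,rvx
∂3: piv[efgr,efgx] rk=2
∂1c = {b} + {e} + {r} + {t} + {v} + {x}

cycle:no boundary:no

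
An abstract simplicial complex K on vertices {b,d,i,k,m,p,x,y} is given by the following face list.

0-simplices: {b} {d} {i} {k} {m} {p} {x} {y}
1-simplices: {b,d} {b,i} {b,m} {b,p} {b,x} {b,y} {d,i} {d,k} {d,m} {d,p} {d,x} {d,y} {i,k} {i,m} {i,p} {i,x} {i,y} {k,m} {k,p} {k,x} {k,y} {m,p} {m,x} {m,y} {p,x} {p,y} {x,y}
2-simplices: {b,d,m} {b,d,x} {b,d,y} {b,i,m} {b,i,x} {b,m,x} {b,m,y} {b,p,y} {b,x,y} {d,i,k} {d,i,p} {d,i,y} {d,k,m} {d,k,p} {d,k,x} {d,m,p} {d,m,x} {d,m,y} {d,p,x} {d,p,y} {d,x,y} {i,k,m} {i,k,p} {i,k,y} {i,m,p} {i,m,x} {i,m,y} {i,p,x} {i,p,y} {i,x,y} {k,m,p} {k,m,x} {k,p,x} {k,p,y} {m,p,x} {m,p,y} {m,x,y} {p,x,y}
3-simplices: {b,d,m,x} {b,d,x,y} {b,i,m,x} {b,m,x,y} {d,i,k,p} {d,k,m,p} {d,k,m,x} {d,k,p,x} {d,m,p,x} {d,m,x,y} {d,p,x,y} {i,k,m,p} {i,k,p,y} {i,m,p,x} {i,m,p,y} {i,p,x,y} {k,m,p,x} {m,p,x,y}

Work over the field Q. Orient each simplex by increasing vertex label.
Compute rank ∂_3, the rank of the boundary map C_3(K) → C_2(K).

rank∂_3=17

n_0=8 n_1=27 n_2=38 n_3=18  [Q]
∂1: piv[bd,bi,bm,bp,bx,by,dk] rk=7  ker:di,dm,dp,dx,dy,ik,im,ip,ix,iy,km,kp,kx,ky,mp,mx,my,px,py,xy
∂2: piv[bdm,bdx,bdy,bim,bix,bmx,bmy,bpy,bxy,dik,dip,diy,dkm,dkp,dkx,dmp,dpx,dpy,ikm,iky] rk=20  ker:dmx,dmy,dxy,ikp,imp,imx,imy,ipx,ipy,ixy,kmp,kmx,kpx,kpy,mpx,mpy,mxy,pxy
∂3: piv[bdmx,bdxy,bimx,bmxy,dikp,dkmp,dkmx,dkpx,dmpx,dmxy,dpxy,ikmp,ikpy,impx,impy,ipxy,mpxy] rk=17  ker:kmpx
rk∂_3=17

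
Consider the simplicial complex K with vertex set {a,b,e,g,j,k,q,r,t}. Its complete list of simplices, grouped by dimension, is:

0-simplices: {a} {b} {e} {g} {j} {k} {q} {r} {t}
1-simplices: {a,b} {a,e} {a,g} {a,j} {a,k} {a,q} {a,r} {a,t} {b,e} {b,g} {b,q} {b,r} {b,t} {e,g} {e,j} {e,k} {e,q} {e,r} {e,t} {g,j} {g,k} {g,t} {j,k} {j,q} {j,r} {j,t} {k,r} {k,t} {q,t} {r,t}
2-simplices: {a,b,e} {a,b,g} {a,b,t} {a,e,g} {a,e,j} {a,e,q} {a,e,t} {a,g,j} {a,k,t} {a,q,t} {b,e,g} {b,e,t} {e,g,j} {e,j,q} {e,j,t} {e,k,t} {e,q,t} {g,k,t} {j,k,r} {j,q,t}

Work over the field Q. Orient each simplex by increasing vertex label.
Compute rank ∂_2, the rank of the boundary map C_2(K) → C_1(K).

rank∂_2=15

n_0=9 n_1=30 n_2=20  [Q]
∂1: piv[ab,ae,ag,aj,ak,aq,ar,at] rk=8  ker:be,bg,bq,br,bt,eg,ej,ek,eq,er,et,gj,gk,gt,jk,jq,jr,jt,kr,kt,qt,rt
∂2: piv[abe,abg,abt,aeg,aej,aeq,aet,agj,akt,aqt,ejq,ejt,ekt,gkt,jkr] rk=15  ker:beg,bet,egj,eqt,jqt
rk∂_2=15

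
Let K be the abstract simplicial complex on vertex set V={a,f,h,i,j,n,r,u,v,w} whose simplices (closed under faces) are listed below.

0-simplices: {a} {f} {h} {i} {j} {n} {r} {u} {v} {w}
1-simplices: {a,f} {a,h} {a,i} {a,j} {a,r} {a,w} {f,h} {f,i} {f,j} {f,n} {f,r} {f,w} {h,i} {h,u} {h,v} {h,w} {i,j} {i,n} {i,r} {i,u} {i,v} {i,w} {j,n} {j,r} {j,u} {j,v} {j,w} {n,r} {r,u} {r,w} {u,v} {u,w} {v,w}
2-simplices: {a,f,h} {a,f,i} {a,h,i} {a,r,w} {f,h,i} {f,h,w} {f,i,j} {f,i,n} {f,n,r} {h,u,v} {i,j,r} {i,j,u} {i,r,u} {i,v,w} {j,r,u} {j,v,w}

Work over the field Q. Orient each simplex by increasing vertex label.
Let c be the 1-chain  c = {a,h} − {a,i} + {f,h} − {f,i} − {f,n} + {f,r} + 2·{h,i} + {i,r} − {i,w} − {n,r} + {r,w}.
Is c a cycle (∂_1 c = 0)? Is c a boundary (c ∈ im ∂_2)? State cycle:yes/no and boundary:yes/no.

cycle:yes boundary:no

n_0=10 n_1=33 n_2=16  [Q]
∂1: piv[af,ah,ai,aj,ar,aw,fn,hu,hv] rk=9  ker:fh,fi,fj,fr,fw,hi,hw,ij,in,ir,iu,iv,iw,jn,jr,ju,jv,jw,nr,ru,rw,uv,uw,vw
∂2: piv[afh,afi,ahi,arw,fhw,fij,fin,fnr,huv,ijr,iju,iru,ivw,jvw] rk=14  ker:fhi,jru
∂1c = 0
c vs im∂2: residual ≠ 0 ⇒ not boundary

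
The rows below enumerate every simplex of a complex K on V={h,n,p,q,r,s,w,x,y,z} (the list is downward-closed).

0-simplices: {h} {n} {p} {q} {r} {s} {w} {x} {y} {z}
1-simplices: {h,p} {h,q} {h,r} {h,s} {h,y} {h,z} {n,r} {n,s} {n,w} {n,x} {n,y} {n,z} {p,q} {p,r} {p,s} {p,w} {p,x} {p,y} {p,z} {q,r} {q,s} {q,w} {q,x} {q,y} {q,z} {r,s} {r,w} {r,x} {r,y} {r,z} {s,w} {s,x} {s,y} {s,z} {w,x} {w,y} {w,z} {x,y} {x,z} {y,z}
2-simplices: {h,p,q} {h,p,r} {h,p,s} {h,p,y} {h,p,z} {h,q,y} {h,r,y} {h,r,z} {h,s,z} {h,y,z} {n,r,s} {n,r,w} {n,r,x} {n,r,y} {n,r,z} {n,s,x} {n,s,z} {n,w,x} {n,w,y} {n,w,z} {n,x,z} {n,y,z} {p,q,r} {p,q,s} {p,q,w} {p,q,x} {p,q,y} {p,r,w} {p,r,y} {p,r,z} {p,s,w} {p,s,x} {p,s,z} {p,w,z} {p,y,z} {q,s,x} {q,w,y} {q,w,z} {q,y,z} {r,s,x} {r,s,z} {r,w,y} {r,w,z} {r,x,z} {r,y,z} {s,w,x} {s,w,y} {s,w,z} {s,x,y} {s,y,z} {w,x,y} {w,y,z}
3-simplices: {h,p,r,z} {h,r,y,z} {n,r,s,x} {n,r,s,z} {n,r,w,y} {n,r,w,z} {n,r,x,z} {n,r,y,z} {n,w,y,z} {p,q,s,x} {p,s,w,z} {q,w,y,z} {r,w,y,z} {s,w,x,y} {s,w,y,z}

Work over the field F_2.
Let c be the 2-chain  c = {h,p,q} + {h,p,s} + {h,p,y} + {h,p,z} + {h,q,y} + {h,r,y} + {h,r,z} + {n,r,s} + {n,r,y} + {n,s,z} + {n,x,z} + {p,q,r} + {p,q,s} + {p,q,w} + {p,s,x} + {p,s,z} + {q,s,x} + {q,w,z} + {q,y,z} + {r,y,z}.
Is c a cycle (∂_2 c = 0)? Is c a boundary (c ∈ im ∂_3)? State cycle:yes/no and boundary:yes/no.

n_0=10 n_1=40 n_2=52 n_3=15  [Z2]
∂1: piv[hp,hq,hr,hs,hy,hz,nr,nw,nx] rk=9  ker:ns,ny,nz,pq,pr,ps,pw,px,py,pz,qr,qs,qw,qx,qy,qz,rs,rw,rx,ry,rz,sw,sx,sy,sz,wx,wy,wz,xy,xz,yz
∂2: piv[hpq,hpr,hps,hpy,hpz,hqy,hry,hrz,hsz,hyz,nrs,nrw,nrx,nry,nrz,nsx,nsz,nwx,nwy,nwz,nxz,pqr,pqs,pqw,pqx,prw,psw,psx,qwz,swy,sxy] rk=31  ker:nyz,pqy,pry,prz,psz,pwz,pyz,qsx,qwy,qyz,rsx,rsz,rwy,rwz,rxz,ryz,swx,swz,syz,wxy,wyz
∂3: piv[hprz,hryz,nrsx,nrsz,nrwy,nrwz,nrxz,nryz,nwyz,pqsx,pswz,qwyz,swxy,swyz] rk=14  ker:rwyz
∂2c = {h,s} + {h,y} + {n,x} + {n,y} + {p,r} + {p,w} + {p,x} + {p,y} + {q,r} + {q,x} + {r,s} + {r,y} + {w,z} + {x,z}

cycle:no boundary:no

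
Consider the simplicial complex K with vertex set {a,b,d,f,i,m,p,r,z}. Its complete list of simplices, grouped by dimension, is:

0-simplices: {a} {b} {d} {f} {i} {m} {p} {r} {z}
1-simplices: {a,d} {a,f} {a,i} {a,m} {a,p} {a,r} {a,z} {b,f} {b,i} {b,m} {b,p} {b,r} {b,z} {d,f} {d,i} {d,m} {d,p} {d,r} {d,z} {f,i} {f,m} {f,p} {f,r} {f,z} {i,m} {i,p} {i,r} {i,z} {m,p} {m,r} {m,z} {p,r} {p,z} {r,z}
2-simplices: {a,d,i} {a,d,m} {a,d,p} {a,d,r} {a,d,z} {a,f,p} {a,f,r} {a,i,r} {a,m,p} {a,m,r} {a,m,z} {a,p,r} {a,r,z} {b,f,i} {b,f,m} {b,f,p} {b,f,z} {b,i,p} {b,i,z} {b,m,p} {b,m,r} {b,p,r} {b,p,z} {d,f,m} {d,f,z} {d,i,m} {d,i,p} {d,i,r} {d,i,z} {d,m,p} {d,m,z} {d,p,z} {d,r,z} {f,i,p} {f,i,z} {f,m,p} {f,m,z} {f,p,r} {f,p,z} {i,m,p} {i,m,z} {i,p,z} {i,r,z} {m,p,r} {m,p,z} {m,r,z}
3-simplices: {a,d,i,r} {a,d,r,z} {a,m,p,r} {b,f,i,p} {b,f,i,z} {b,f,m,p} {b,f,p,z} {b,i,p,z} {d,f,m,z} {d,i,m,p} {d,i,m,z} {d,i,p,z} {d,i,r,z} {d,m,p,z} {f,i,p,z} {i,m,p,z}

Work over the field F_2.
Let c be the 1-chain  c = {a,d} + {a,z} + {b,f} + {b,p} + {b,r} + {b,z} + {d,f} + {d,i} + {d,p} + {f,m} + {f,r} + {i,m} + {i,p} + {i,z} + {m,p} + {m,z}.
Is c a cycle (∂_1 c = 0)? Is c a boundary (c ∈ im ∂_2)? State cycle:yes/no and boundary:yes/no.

cycle:yes boundary:yes

n_0=9 n_1=34 n_2=46 n_3=16  [Z2]
∂1: piv[ad,af,ai,am,ap,ar,az,bf] rk=8  ker:bi,bm,bp,br,bz,df,di,dm,dp,dr,dz,fi,fm,fp,fr,fz,im,ip,ir,iz,mp,mr,mz,pr,pz,rz
∂2: piv[adi,adm,adp,adr,adz,afp,afr,air,amp,amr,amz,apr,arz,bfi,bfm,bfp,bfz,bip,biz,bmp,bmr,bpz,dfm,dfz,dim,dip] rk=26  ker:bpr,dir,diz,dmp,dmz,dpz,drz,fip,fiz,fmp,fmz,fpr,fpz,imp,imz,ipz,irz,mpr,mpz,mrz
∂3: piv[adir,adrz,ampr,bfip,bfiz,bfmp,bfpz,bipz,dfmz,dimp,dimz,dipz,dirz,dmpz] rk=14  ker:fipz,impz
∂1c = 0
c vs im∂2: reduces to 0 ⇒ boundary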